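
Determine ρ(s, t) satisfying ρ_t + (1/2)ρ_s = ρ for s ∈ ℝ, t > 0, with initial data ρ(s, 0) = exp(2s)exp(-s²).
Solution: Substitute ρ = exp(2s)u.
Then ρ_s = exp(2s)(u_s + 2u), ρ_t = exp(2s)u_t; substituting and dividing by exp(2s), the lower-order terms cancel: u_t + (1/2)u_s = 0 (standard advection equation).
Data for u: u(s,0) = exp(-2s)ρ(s,0) = exp(-s²).
By characteristics (ds/dt = 1/2), u(s,t) = f(s - (1/2)t) with f = u(·, 0).
So u(s,t) = exp(-(s - t/2)²), and ρ(s,t) = exp(2s)u(s,t).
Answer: ρ(s, t) = exp(2s)exp(-(s - t/2)²)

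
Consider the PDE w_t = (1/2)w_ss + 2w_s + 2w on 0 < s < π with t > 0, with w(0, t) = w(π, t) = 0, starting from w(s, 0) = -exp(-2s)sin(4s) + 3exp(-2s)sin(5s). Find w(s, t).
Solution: Substitute w = exp(-2s)u, i.e. u = exp(2s)w.
By the product rule, w_s = exp(-2s)(u_s - 2u), w_ss = exp(-2s)(u_ss - 4u_s + 4u), w_t = exp(-2s)u_t.
Substituting into the PDE and dividing by exp(-2s): u_t = (1/2)(u_ss - 4u_s + 4u) + 2(u_s - 2u) + 2u.
The lower-order terms cancel, leaving the standard heat equation u_t = (1/2)u_ss.
Initial data for u: u(s,0) = exp(2s)w(s,0) = -sin(4s) + 3sin(5s). The boundary conditions carry over: u(0,t) = u(π,t) = 0.
Solve for u:
  Using separation of variables u = X(s)T(t):
  Eigenfunctions: sin(ns), n = 1, 2, 3, ...
  General solution: u(s, t) = Σ c_n sin(ns) exp(-n² t/2)
  Matching u(s,0) = -sin(4s) + 3sin(5s) term by term: c_4=-1, c_5=3.
Hence u(s,t) = -exp(-8t)sin(4s) + 3exp(-25t/2)sin(5s).
Transform back: w(s,t) = exp(-2s)u(s,t).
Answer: w(s, t) = -exp(-2s)exp(-8t)sin(4s) + 3exp(-2s)exp(-25t/2)sin(5s)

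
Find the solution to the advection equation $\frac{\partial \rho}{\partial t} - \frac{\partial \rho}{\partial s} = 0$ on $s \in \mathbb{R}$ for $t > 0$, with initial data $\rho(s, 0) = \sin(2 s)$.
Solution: By method of characteristics (waves move left with speed 1):
Along characteristics $s + t =$ const, $\rho$ is constant, so $\rho(s,t) = f(s + t)$ with $f = \rho( \cdot , 0)$.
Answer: $\rho(s, t) = \sin(2 s + 2 t)$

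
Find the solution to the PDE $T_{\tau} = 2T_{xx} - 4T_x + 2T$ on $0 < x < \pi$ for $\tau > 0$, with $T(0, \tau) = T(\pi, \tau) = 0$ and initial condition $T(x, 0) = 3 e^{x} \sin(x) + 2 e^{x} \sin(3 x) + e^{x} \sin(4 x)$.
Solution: Substitute $T = e^{x}u$.
Then $T_x = e^{x}(u_x + u)$, $T_{xx} = e^{x}(u_{xx} + 2u_x + u)$, $T_{\tau} = e^{x}u_{\tau}$; substituting and dividing by $e^{x}$, the lower-order terms cancel: $u_{\tau} = 2u_{xx}$ (standard heat equation).
Data for $u$: $u(x,0) = e^{-x}T(x,0) = 3 \sin(x) + 2 \sin(3 x) + \sin(4 x)$. The boundary conditions carry over: $u(0,\tau) = u(\pi,\tau) = 0$.
Separating variables: $u = \sum c_n e^{-2n^2\tau} \sin(nx)$. From $u(x,0) = 3 \sin(x) + 2 \sin(3 x) + \sin(4 x)$: $c_1=3, c_3=2, c_4=1$.
So $u(x,\tau) = 3 e^{-2 \tau} \sin(x) + 2 e^{-18 \tau} \sin(3 x) + e^{-32 \tau} \sin(4 x)$, and $T(x,\tau) = e^{x}u(x,\tau)$.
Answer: $T(x, \tau) = 3 e^{-2 \tau} e^{x} \sin(x) + 2 e^{-18 \tau} e^{x} \sin(3 x) + e^{-32 \tau} e^{x} \sin(4 x)$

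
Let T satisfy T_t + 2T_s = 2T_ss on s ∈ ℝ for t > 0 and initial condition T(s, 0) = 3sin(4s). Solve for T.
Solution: Moving frame: η = s - 2t, σ = t, T = u(η,σ), so T_t = u_σ - 2u_η and T_ss = u_ηη.
Hence T_t + 2T_s = u_σ and the PDE becomes the heat equation u_σ = 2u_ηη on η ∈ ℝ.
Initial data: u(η,0) = T(η,0) = 3sin(4η). Each mode sin(nη) decays as exp(-2n²σ) on ℝ, so u(η,σ) = Σ c_n exp(-2n²σ) sin(nη) with c_4=3: u(η,σ) = 3exp(-32σ)sin(4η).
Substituting back: T(s,t) = u(s - 2t, t).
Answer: T(s, t) = 3exp(-32t)sin(4s - 8t)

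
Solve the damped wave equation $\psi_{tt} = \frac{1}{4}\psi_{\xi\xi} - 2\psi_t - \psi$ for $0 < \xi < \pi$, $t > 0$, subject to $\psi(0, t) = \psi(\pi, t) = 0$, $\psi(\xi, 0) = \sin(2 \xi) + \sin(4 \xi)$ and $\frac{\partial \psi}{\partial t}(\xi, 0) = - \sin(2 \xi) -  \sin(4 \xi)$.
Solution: Substitute $\psi = e^{-t}u$.
Then $\psi_t = e^{-t}(u_t - u)$, $\psi_{tt} = e^{-t}(u_{tt} - 2u_t + u)$, $\psi_{\xi\xi} = e^{-t}u_{\xi\xi}$; substituting and dividing by $e^{-t}$, the lower-order terms cancel: $u_{tt} = \frac{1}{4}u_{\xi\xi}$ (standard wave equation).
Data for $u$: $u(\xi,0) = \psi(\xi,0) = \sin(2 \xi) + \sin(4 \xi)$; $u_t(\xi,0) = \psi_t(\xi,0) + \psi(\xi,0) = 0$. The boundary conditions carry over: $u(0,t) = u(\pi,t) = 0$.
Separating variables: $u = \sum [A_n \cos(\omega_n t) + B_n \sin(\omega_n t)] \sin(n\xi)$, $\omega_n = n/2$. From ICs: $A_2=1, A_4=1$.
So $u(\xi,t) = \sin(2 \xi) \cos(t) + \sin(4 \xi) \cos(2 t)$, and $\psi(\xi,t) = e^{-t}u(\xi,t)$.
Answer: $\psi(\xi, t) = e^{-t} \sin(2 \xi) \cos(t) + e^{-t} \sin(4 \xi) \cos(2 t)$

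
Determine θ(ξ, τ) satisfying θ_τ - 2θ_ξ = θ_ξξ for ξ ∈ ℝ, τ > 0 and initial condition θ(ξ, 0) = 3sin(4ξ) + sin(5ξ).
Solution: Change to a moving frame: let η = ξ + 2τ, σ = τ and write θ(ξ,τ) = u(η,σ).
By the chain rule θ_τ = u_σ + 2u_η, θ_ξ = u_η, θ_ξξ = u_ηη.
Then θ_τ - 2θ_ξ = u_σ: the advection term cancels and the PDE becomes the heat equation u_σ = u_ηη on η ∈ ℝ.
Initial data: u(η,0) = θ(η,0) = 3sin(4η) + sin(5η).
On η ∈ ℝ each mode satisfies (sin(nη))″ = -n² sin(nη), so exp(-n²σ) sin(nη) solves the heat equation; by superposition u(η,σ) = Σ c_n exp(-n²σ) sin(nη).
Reading off the coefficients: c_4=3, c_5=1, so u(η,σ) = 3exp(-16σ)sin(4η) + exp(-25σ)sin(5η).
Substituting back η = ξ + 2τ, σ = τ: θ(ξ,τ) = u(ξ + 2τ, τ).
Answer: θ(ξ, τ) = 3exp(-16τ)sin(4ξ + 8τ) + exp(-25τ)sin(5ξ + 10τ)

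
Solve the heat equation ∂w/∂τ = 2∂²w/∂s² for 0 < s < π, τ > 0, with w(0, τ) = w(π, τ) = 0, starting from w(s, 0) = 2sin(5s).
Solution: Separating variables: w = Σ c_n exp(-2n²τ) sin(ns). From w(s,0) = 2sin(5s): c_5=2.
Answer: w(s, τ) = 2exp(-50τ)sin(5s)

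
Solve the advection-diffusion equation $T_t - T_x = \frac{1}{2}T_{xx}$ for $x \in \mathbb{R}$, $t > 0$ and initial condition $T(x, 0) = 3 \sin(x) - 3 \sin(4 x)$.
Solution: Change to a moving frame: let $\eta = x + t$, $\sigma = t$ and write $T(x,t) = u(\eta,\sigma)$.
By the chain rule $T_t = u_{\sigma} + u_{\eta}$, $T_x = u_{\eta}$, $T_{xx} = u_{\eta\eta}$.
Then $T_t - T_x = u_{\sigma}$: the advection term cancels and the PDE becomes the heat equation $u_{\sigma} = \frac{1}{2}u_{\eta\eta}$ on $\eta \in \mathbb{R}$.
Initial data: $u(\eta,0) = T(\eta,0) = 3 \sin(\eta) - 3 \sin(4 \eta)$.
On $\eta \in \mathbb{R}$ each mode satisfies $(\sin(n\eta))'' = -n^2 \sin(n\eta)$, so $e^{-n^2\sigma/2} \sin(n\eta)$ solves the heat equation; by superposition $u(\eta,\sigma) = \sum c_n e^{-n^2\sigma/2} \sin(n\eta)$.
Reading off the coefficients: $c_1=3, c_4=-3$, so $u(\eta,\sigma) = -3 e^{-8 \sigma} \sin(4 \eta) + 3 e^{-\sigma/2} \sin(\eta)$.
Substituting back $\eta = x + t$, $\sigma = t$: $T(x,t) = u(x + t, t)$.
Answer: $T(x, t) = -3 e^{-8 t} \sin(4 t + 4 x) + 3 e^{-t/2} \sin(t + x)$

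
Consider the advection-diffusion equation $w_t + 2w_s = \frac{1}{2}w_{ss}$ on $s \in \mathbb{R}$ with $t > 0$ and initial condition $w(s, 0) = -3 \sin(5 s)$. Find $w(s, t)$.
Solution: Moving frame: $\eta = s - 2t$, $\sigma = t$, $w = u(\eta,\sigma)$, so $w_t = u_{\sigma} - 2u_{\eta}$ and $w_{ss} = u_{\eta\eta}$.
Hence $w_t + 2w_s = u_{\sigma}$ and the PDE becomes the heat equation $u_{\sigma} = \frac{1}{2}u_{\eta\eta}$ on $\eta \in \mathbb{R}$.
Initial data: $u(\eta,0) = w(\eta,0) = -3 \sin(5 \eta)$. Each mode $\sin(n\eta)$ decays as $e^{-n^2\sigma/2}$ on $\mathbb{R}$, so $u(\eta,\sigma) = \sum c_n e^{-n^2\sigma/2} \sin(n\eta)$ with $c_5=-3$: $u(\eta,\sigma) = -3 e^{-25 \sigma/2} \sin(5 \eta)$.
Substituting back: $w(s,t) = u(s - 2t, t)$.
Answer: $w(s, t) = -3 e^{-25 t/2} \sin(5 s - 10 t)$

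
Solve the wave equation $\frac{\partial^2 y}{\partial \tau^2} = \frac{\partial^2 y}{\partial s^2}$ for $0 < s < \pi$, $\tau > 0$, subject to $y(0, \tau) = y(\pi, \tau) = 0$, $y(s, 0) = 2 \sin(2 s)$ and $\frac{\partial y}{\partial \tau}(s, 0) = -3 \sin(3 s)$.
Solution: Using separation of variables $y = X(s)T(\tau)$:
Eigenfunctions: $\sin(ns)$, $n = 1, 2, 3, \ldots$
General solution: $y(s, \tau) = \sum [A_n \cos(n \tau) + B_n \sin(n \tau)] \sin(ns)$
From $y(s,0) = 2 \sin(2 s)$: $A_2=2$. From $y_{\tau}(s,0) = -3 \sin(3 s)$, using $y_{\tau}(s,0) = \sum \omega_n B_n \sin(ns)$ with $\omega_n = n$: $B_3 = (-3)/3 = -1$.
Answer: $y(s, \tau) = - \sin(3 \tau) \sin(3 s) + 2 \sin(2 s) \cos(2 \tau)$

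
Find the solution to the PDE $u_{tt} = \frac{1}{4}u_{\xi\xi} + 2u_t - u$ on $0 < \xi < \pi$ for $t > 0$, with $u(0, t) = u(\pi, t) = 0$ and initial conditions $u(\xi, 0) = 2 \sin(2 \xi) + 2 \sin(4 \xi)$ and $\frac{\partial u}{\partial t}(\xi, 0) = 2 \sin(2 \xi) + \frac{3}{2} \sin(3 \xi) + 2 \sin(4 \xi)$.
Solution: Substitute $u = e^{t}w$.
Then $u_t = e^{t}(w_t + w)$, $u_{tt} = e^{t}(w_{tt} + 2w_t + w)$, $u_{\xi\xi} = e^{t}w_{\xi\xi}$; substituting and dividing by $e^{t}$, the lower-order terms cancel: $w_{tt} = \frac{1}{4}w_{\xi\xi}$ (standard wave equation).
Data for $w$: $w(\xi,0) = u(\xi,0) = 2 \sin(2 \xi) + 2 \sin(4 \xi)$; $w_t(\xi,0) = u_t(\xi,0) - u(\xi,0) = \frac{3}{2} \sin(3 \xi)$. The boundary conditions carry over: $w(0,t) = w(\pi,t) = 0$.
Separating variables: $w = \sum [A_n \cos(\omega_n t) + B_n \sin(\omega_n t)] \sin(n\xi)$, $\omega_n = n/2$. From ICs ($B_n$ = velocity coefficient / $\omega_n$): $A_2=2, A_4=2, B_3=1$.
So $w(\xi,t) = \sin(3 t/2) \sin(3 \xi) + 2 \sin(2 \xi) \cos(t) + 2 \sin(4 \xi) \cos(2 t)$, and $u(\xi,t) = e^{t}w(\xi,t)$.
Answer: $u(\xi, t) = 2 e^{t} \sin(2 \xi) \cos(t) + e^{t} \sin(3 \xi) \sin(3 t/2) + 2 e^{t} \sin(4 \xi) \cos(2 t)$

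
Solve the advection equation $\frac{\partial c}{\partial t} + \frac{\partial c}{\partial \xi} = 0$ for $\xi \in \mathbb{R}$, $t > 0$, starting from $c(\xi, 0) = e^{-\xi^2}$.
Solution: By method of characteristics (waves move right with speed 1):
Along characteristics $\xi - t =$ const, $c$ is constant, so $c(\xi,t) = f(\xi - t)$ with $f = c( \cdot , 0)$.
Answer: $c(\xi, t) = e^{-(\xi - t)^2}$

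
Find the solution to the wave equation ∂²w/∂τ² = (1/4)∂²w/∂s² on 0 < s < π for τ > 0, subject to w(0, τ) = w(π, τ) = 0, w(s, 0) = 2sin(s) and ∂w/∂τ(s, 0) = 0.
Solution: Using separation of variables w = X(s)T(τ):
Eigenfunctions: sin(ns), n = 1, 2, 3, ...
General solution: w(s, τ) = Σ [A_n cos(n τ/2) + B_n sin(n τ/2)] sin(ns)
From w(s,0) = 2sin(s): A_1=2. From w_τ(s,0) = 0: all B_n = 0.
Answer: w(s, τ) = 2sin(s)cos(τ/2)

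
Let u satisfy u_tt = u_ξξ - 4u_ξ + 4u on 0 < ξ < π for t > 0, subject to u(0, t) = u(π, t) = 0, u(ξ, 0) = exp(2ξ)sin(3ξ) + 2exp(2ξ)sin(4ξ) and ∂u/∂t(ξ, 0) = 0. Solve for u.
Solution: Substitute u = exp(2ξ)w.
Then u_ξ = exp(2ξ)(w_ξ + 2w), u_ξξ = exp(2ξ)(w_ξξ + 4w_ξ + 4w), u_tt = exp(2ξ)w_tt; substituting and dividing by exp(2ξ), the lower-order terms cancel: w_tt = w_ξξ (standard wave equation).
Data for w: w(ξ,0) = exp(-2ξ)u(ξ,0) = sin(3ξ) + 2sin(4ξ); w_t(ξ,0) = exp(-2ξ)u_t(ξ,0) = 0. The boundary conditions carry over: w(0,t) = w(π,t) = 0.
Separating variables: w = Σ [A_n cos(ω_n t) + B_n sin(ω_n t)] sin(nξ), ω_n = n. From ICs: A_3=1, A_4=2.
So w(ξ,t) = sin(3ξ)cos(3t) + 2sin(4ξ)cos(4t), and u(ξ,t) = exp(2ξ)w(ξ,t).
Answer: u(ξ, t) = exp(2ξ)sin(3ξ)cos(3t) + 2exp(2ξ)sin(4ξ)cos(4t)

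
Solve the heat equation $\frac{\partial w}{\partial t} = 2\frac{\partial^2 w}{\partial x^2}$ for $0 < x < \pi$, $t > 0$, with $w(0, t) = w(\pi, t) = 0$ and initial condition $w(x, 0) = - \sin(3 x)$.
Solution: Using separation of variables $w = X(x)T(t)$:
Eigenfunctions: $\sin(nx)$, $n = 1, 2, 3, \ldots$
General solution: $w(x, t) = \sum c_n \sin(nx) e^{-2n^2 t}$
Matching $w(x,0) = - \sin(3 x)$ term by term: $c_3=-1$.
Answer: $w(x, t) = - e^{-18 t} \sin(3 x)$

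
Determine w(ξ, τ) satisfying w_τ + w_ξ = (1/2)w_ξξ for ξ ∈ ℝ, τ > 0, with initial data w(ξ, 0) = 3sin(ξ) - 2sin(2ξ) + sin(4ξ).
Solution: Change to a moving frame: let η = ξ - τ, σ = τ and write w(ξ,τ) = u(η,σ).
By the chain rule w_τ = u_σ - u_η, w_ξ = u_η, w_ξξ = u_ηη.
Then w_τ + w_ξ = u_σ: the advection term cancels and the PDE becomes the heat equation u_σ = (1/2)u_ηη on η ∈ ℝ.
Initial data: u(η,0) = w(η,0) = 3sin(η) - 2sin(2η) + sin(4η).
On η ∈ ℝ each mode satisfies (sin(nη))″ = -n² sin(nη), so exp(-n²σ/2) sin(nη) solves the heat equation; by superposition u(η,σ) = Σ c_n exp(-n²σ/2) sin(nη).
Reading off the coefficients: c_1=3, c_2=-2, c_4=1, so u(η,σ) = -2exp(-2σ)sin(2η) + exp(-8σ)sin(4η) + 3exp(-σ/2)sin(η).
Substituting back η = ξ - τ, σ = τ: w(ξ,τ) = u(ξ - τ, τ).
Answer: w(ξ, τ) = -2exp(-2τ)sin(2ξ - 2τ) + exp(-8τ)sin(4ξ - 4τ) + 3exp(-τ/2)sin(ξ - τ)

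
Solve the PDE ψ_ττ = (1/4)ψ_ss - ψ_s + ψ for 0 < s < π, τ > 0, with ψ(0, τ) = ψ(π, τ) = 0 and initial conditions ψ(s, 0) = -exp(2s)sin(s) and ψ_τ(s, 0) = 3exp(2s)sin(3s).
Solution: Substitute ψ = exp(2s)u, i.e. u = exp(-2s)ψ.
By the product rule, ψ_s = exp(2s)(u_s + 2u), ψ_ss = exp(2s)(u_ss + 4u_s + 4u), ψ_ττ = exp(2s)u_ττ.
Substituting into the PDE and dividing by exp(2s): u_ττ = (1/4)(u_ss + 4u_s + 4u) - (u_s + 2u) + u.
The lower-order terms cancel, leaving the standard wave equation u_ττ = (1/4)u_ss.
Initial data for u: u(s,0) = exp(-2s)ψ(s,0) = -sin(s); u_τ(s,0) = exp(-2s)ψ_τ(s,0) = 3sin(3s). The boundary conditions carry over: u(0,τ) = u(π,τ) = 0.
Solve for u:
  Using separation of variables u = X(s)T(τ):
  Eigenfunctions: sin(ns), n = 1, 2, 3, ...
  General solution: u(s, τ) = Σ [A_n cos(n τ/2) + B_n sin(n τ/2)] sin(ns)
  From u(s,0) = -sin(s): A_1=-1. From u_τ(s,0) = 3sin(3s), using u_τ(s,0) = Σ ω_n B_n sin(ns) with ω_n = n/2: B_3 = 3/(3/2) = 2.
Hence u(s,τ) = -sin(s)cos(τ/2) + 2sin(3s)sin(3τ/2).
Transform back: ψ(s,τ) = exp(2s)u(s,τ).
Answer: ψ(s, τ) = -exp(2s)sin(s)cos(τ/2) + 2exp(2s)sin(3s)sin(3τ/2)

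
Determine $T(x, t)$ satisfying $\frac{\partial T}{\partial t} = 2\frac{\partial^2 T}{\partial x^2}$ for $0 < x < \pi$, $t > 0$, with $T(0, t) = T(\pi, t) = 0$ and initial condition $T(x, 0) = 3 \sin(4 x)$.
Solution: Separating variables: $T = \sum c_n e^{-2n^2t} \sin(nx)$. From $T(x,0) = 3 \sin(4 x)$: $c_4=3$.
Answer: $T(x, t) = 3 e^{-32 t} \sin(4 x)$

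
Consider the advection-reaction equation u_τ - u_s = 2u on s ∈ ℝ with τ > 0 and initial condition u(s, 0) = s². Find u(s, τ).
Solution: Substitute u = exp(2τ)w.
Then u_τ = exp(2τ)(w_τ + 2w), u_s = exp(2τ)w_s; substituting and dividing by exp(2τ), the lower-order terms cancel: w_τ - w_s = 0 (standard advection equation).
Data for w: w(s,0) = u(s,0) = s².
By characteristics (ds/dτ = -1), w(s,τ) = f(s + τ) with f = w(·, 0).
So w(s,τ) = s² + 2sτ + τ², and u(s,τ) = exp(2τ)w(s,τ).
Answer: u(s, τ) = s²exp(2τ) + 2sτexp(2τ) + τ²exp(2τ)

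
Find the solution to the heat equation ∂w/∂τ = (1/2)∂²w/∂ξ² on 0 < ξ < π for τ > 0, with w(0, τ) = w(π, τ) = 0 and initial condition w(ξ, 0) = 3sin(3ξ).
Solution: Separating variables: w = Σ c_n exp(-n²τ/2) sin(nξ). From w(ξ,0) = 3sin(3ξ): c_3=3.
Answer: w(ξ, τ) = 3exp(-9τ/2)sin(3ξ)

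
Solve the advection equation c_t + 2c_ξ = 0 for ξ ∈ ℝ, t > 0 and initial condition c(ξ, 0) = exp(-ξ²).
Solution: By method of characteristics (waves move right with speed 2):
Along characteristics ξ - 2t = const, c is constant, so c(ξ,t) = f(ξ - 2t) with f = c(·, 0).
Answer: c(ξ, t) = exp(-(-2t + ξ)²)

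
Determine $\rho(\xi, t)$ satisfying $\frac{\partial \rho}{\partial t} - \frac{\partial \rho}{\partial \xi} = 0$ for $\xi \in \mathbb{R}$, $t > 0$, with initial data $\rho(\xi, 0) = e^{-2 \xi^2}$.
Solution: By characteristics ($d\xi/dt = -1$), $\rho(\xi,t) = f(\xi + t)$ with $f = \rho( \cdot , 0)$.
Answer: $\rho(\xi, t) = e^{-2 (\xi + t)^2}$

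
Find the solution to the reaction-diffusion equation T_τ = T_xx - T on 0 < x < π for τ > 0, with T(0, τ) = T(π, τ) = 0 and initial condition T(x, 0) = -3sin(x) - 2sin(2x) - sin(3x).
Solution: Substitute T = exp(-τ)u, i.e. u = exp(τ)T.
By the product rule, T_τ = exp(-τ)(u_τ - u), T_xx = exp(-τ)u_xx.
Substituting into the PDE and dividing by exp(-τ): u_τ - u = u_xx - u.
The lower-order terms cancel, leaving the standard heat equation u_τ = u_xx.
Initial data for u: u(x,0) = T(x,0) = -3sin(x) - 2sin(2x) - sin(3x). The boundary conditions carry over: u(0,τ) = u(π,τ) = 0.
Solve for u:
  Using separation of variables u = X(x)G(τ):
  Eigenfunctions: sin(nx), n = 1, 2, 3, ...
  General solution: u(x, τ) = Σ c_n sin(nx) exp(-n² τ)
  Matching u(x,0) = -3sin(x) - 2sin(2x) - sin(3x) term by term: c_1=-3, c_2=-2, c_3=-1.
Hence u(x,τ) = -3exp(-τ)sin(x) - 2exp(-4τ)sin(2x) - exp(-9τ)sin(3x).
Transform back: T(x,τ) = exp(-τ)u(x,τ).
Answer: T(x, τ) = -3exp(-2τ)sin(x) - 2exp(-5τ)sin(2x) - exp(-10τ)sin(3x)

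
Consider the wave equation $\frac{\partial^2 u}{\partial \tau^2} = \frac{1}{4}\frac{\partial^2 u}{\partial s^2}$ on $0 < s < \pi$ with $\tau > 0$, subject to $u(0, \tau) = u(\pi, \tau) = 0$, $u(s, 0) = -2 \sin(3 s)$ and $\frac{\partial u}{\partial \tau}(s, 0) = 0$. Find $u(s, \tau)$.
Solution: Separating variables: $u = \sum [A_n \cos(\omega_n \tau) + B_n \sin(\omega_n \tau)] \sin(ns)$, $\omega_n = n/2$. From ICs: $A_3=-2$.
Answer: $u(s, \tau) = -2 \sin(3 s) \cos(3 \tau/2)$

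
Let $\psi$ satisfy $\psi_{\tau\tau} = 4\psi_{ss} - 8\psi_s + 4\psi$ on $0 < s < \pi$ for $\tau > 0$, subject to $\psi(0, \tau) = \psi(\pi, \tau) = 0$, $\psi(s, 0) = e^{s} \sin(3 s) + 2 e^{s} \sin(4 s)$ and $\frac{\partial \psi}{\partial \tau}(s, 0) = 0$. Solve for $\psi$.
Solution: Substitute $\psi = e^{s}u$, i.e. $u = e^{-s}\psi$.
By the product rule, $\psi_s = e^{s}(u_s + u)$, $\psi_{ss} = e^{s}(u_{ss} + 2u_s + u)$, $\psi_{\tau\tau} = e^{s}u_{\tau\tau}$.
Substituting into the PDE and dividing by $e^{s}$: $u_{\tau\tau} = 4(u_{ss} + 2u_s + u) - 8(u_s + u) + 4u$.
The lower-order terms cancel, leaving the standard wave equation $u_{\tau\tau} = 4u_{ss}$.
Initial data for $u$: $u(s,0) = e^{-s}\psi(s,0) = \sin(3 s) + 2 \sin(4 s)$; $u_{\tau}(s,0) = e^{-s}\psi_{\tau}(s,0) = 0$. The boundary conditions carry over: $u(0,\tau) = u(\pi,\tau) = 0$.
Solve for $u$:
  Using separation of variables $u = X(s)T(\tau)$:
  Eigenfunctions: $\sin(ns)$, $n = 1, 2, 3, \ldots$
  General solution: $u(s, \tau) = \sum [A_n \cos(2n \tau) + B_n \sin(2n \tau)] \sin(ns)$
  From $u(s,0) = \sin(3 s) + 2 \sin(4 s)$: $A_3=1, A_4=2$. From $u_{\tau}(s,0) = 0$: all $B_n = 0$.
Hence $u(s,\tau) = \sin(3 s) \cos(6 \tau) + 2 \sin(4 s) \cos(8 \tau)$.
Transform back: $\psi(s,\tau) = e^{s}u(s,\tau)$.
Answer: $\psi(s, \tau) = e^{s} \sin(3 s) \cos(6 \tau) + 2 e^{s} \sin(4 s) \cos(8 \tau)$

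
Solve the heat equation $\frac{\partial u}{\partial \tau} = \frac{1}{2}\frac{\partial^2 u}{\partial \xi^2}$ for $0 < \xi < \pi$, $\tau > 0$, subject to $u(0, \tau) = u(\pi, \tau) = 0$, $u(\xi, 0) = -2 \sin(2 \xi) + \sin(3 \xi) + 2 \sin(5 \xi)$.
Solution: Using separation of variables $u = X(\xi)T(\tau)$:
Eigenfunctions: $\sin(n\xi)$, $n = 1, 2, 3, \ldots$
General solution: $u(\xi, \tau) = \sum c_n \sin(n\xi) e^{-n^2 \tau/2}$
Matching $u(\xi,0) = -2 \sin(2 \xi) + \sin(3 \xi) + 2 \sin(5 \xi)$ term by term: $c_2=-2, c_3=1, c_5=2$.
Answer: $u(\xi, \tau) = -2 e^{-2 \tau} \sin(2 \xi) + e^{-9 \tau/2} \sin(3 \xi) + 2 e^{-25 \tau/2} \sin(5 \xi)$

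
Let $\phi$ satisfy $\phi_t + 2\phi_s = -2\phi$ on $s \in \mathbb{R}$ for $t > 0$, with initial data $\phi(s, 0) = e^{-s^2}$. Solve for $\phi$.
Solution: Substitute $\phi = e^{-2t}u$, i.e. $u = e^{2t}\phi$.
By the product rule, $\phi_t = e^{-2t}(u_t - 2u)$, $\phi_s = e^{-2t}u_s$.
Substituting into the PDE and dividing by $e^{-2t}$: $u_t - 2u + 2u_s = -2u$.
The lower-order terms cancel, leaving the standard advection equation $u_t + 2u_s = 0$.
Initial data for $u$: $u(s,0) = \phi(s,0) = e^{-s^2}$.
Solve for $u$:
  By method of characteristics (waves move right with speed 2):
  Along characteristics $s - 2t =$ const, $u$ is constant, so $u(s,t) = f(s - 2t)$ with $f = u( \cdot , 0)$.
Hence $u(s,t) = e^{-(s - 2 t)^2}$.
Transform back: $\phi(s,t) = e^{-2t}u(s,t)$.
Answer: $\phi(s, t) = e^{-2 t} e^{-(s - 2 t)^2}$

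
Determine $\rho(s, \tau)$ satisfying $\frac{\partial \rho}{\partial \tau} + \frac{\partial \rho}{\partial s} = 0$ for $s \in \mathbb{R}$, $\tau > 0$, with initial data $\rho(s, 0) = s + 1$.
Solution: By method of characteristics (waves move right with speed 1):
Along characteristics $s - \tau =$ const, $\rho$ is constant, so $\rho(s,\tau) = f(s - \tau)$ with $f = \rho( \cdot , 0)$.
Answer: $\rho(s, \tau) = - \tau + s + 1$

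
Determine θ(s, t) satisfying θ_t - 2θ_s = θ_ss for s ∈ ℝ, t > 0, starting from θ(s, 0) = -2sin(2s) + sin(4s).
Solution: Change to a moving frame: let η = s + 2t, σ = t and write θ(s,t) = u(η,σ).
By the chain rule θ_t = u_σ + 2u_η, θ_s = u_η, θ_ss = u_ηη.
Then θ_t - 2θ_s = u_σ: the advection term cancels and the PDE becomes the heat equation u_σ = u_ηη on η ∈ ℝ.
Initial data: u(η,0) = θ(η,0) = -2sin(2η) + sin(4η).
On η ∈ ℝ each mode satisfies (sin(nη))″ = -n² sin(nη), so exp(-n²σ) sin(nη) solves the heat equation; by superposition u(η,σ) = Σ c_n exp(-n²σ) sin(nη).
Reading off the coefficients: c_2=-2, c_4=1, so u(η,σ) = -2exp(-4σ)sin(2η) + exp(-16σ)sin(4η).
Substituting back η = s + 2t, σ = t: θ(s,t) = u(s + 2t, t).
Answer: θ(s, t) = -2exp(-4t)sin(2s + 4t) + exp(-16t)sin(4s + 8t)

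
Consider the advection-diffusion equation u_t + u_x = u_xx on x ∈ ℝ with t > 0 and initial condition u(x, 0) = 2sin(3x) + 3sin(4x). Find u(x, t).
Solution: Change to a moving frame: let η = x - t, σ = t and write u(x,t) = w(η,σ).
By the chain rule u_t = w_σ - w_η, u_x = w_η, u_xx = w_ηη.
Then u_t + u_x = w_σ: the advection term cancels and the PDE becomes the heat equation w_σ = w_ηη on η ∈ ℝ.
Initial data: w(η,0) = u(η,0) = 2sin(3η) + 3sin(4η).
On η ∈ ℝ each mode satisfies (sin(nη))″ = -n² sin(nη), so exp(-n²σ) sin(nη) solves the heat equation; by superposition w(η,σ) = Σ c_n exp(-n²σ) sin(nη).
Reading off the coefficients: c_3=2, c_4=3, so w(η,σ) = 2exp(-9σ)sin(3η) + 3exp(-16σ)sin(4η).
Substituting back η = x - t, σ = t: u(x,t) = w(x - t, t).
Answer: u(x, t) = -2exp(-9t)sin(3t - 3x) - 3exp(-16t)sin(4t - 4x)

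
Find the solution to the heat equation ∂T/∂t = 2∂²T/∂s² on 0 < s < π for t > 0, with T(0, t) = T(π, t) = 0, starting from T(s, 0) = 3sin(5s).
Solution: Using separation of variables T = X(s)G(t):
Eigenfunctions: sin(ns), n = 1, 2, 3, ...
General solution: T(s, t) = Σ c_n sin(ns) exp(-2n² t)
Matching T(s,0) = 3sin(5s) term by term: c_5=3.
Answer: T(s, t) = 3exp(-50t)sin(5s)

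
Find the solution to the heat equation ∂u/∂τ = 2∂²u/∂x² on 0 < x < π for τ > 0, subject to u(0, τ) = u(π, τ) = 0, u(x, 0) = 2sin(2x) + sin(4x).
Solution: Separating variables: u = Σ c_n exp(-2n²τ) sin(nx). From u(x,0) = 2sin(2x) + sin(4x): c_2=2, c_4=1.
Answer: u(x, τ) = 2exp(-8τ)sin(2x) + exp(-32τ)sin(4x)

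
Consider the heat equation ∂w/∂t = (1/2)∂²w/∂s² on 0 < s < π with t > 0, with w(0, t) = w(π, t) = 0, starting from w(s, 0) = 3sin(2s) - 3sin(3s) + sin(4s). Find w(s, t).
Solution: Using separation of variables w = X(s)T(t):
Eigenfunctions: sin(ns), n = 1, 2, 3, ...
General solution: w(s, t) = Σ c_n sin(ns) exp(-n² t/2)
Matching w(s,0) = 3sin(2s) - 3sin(3s) + sin(4s) term by term: c_2=3, c_3=-3, c_4=1.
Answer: w(s, t) = 3exp(-2t)sin(2s) + exp(-8t)sin(4s) - 3exp(-9t/2)sin(3s)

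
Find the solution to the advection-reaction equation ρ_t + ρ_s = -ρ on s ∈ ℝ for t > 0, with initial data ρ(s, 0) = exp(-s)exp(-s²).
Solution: Substitute ρ = exp(-s)u, i.e. u = exp(s)ρ.
By the product rule, ρ_s = exp(-s)(u_s - u), ρ_t = exp(-s)u_t.
Substituting into the PDE and dividing by exp(-s): u_t + (u_s - u) = -u.
The lower-order terms cancel, leaving the standard advection equation u_t + u_s = 0.
Initial data for u: u(s,0) = exp(s)ρ(s,0) = exp(-s²).
Solve for u:
  By method of characteristics (waves move right with speed 1):
  Along characteristics s - t = const, u is constant, so u(s,t) = f(s - t) with f = u(·, 0).
Hence u(s,t) = exp(-(s - t)²).
Transform back: ρ(s,t) = exp(-s)u(s,t).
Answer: ρ(s, t) = exp(-s)exp(-(s - t)²)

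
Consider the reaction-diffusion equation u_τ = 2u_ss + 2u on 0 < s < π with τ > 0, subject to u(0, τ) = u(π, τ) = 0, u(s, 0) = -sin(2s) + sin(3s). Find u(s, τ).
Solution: Substitute u = exp(2τ)w.
Then u_τ = exp(2τ)(w_τ + 2w), u_ss = exp(2τ)w_ss; substituting and dividing by exp(2τ), the lower-order terms cancel: w_τ = 2w_ss (standard heat equation).
Data for w: w(s,0) = u(s,0) = -sin(2s) + sin(3s). The boundary conditions carry over: w(0,τ) = w(π,τ) = 0.
Separating variables: w = Σ c_n exp(-2n²τ) sin(ns). From w(s,0) = -sin(2s) + sin(3s): c_2=-1, c_3=1.
So w(s,τ) = -exp(-8τ)sin(2s) + exp(-18τ)sin(3s), and u(s,τ) = exp(2τ)w(s,τ).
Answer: u(s, τ) = -exp(-6τ)sin(2s) + exp(-16τ)sin(3s)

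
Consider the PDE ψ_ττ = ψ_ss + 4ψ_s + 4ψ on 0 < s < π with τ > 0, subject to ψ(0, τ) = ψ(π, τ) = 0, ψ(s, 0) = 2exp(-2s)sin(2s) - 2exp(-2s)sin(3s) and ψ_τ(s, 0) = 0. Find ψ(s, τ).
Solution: Substitute ψ = exp(-2s)u.
Then ψ_s = exp(-2s)(u_s - 2u), ψ_ss = exp(-2s)(u_ss - 4u_s + 4u), ψ_ττ = exp(-2s)u_ττ; substituting and dividing by exp(-2s), the lower-order terms cancel: u_ττ = u_ss (standard wave equation).
Data for u: u(s,0) = exp(2s)ψ(s,0) = 2sin(2s) - 2sin(3s); u_τ(s,0) = exp(2s)ψ_τ(s,0) = 0. The boundary conditions carry over: u(0,τ) = u(π,τ) = 0.
Separating variables: u = Σ [A_n cos(ω_n τ) + B_n sin(ω_n τ)] sin(ns), ω_n = n. From ICs: A_2=2, A_3=-2.
So u(s,τ) = 2sin(2s)cos(2τ) - 2sin(3s)cos(3τ), and ψ(s,τ) = exp(-2s)u(s,τ).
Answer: ψ(s, τ) = 2exp(-2s)sin(2s)cos(2τ) - 2exp(-2s)sin(3s)cos(3τ)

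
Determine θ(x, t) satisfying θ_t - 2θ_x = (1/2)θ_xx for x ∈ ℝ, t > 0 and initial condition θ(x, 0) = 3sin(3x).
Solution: Change to a moving frame: let η = x + 2t, σ = t and write θ(x,t) = u(η,σ).
By the chain rule θ_t = u_σ + 2u_η, θ_x = u_η, θ_xx = u_ηη.
Then θ_t - 2θ_x = u_σ: the advection term cancels and the PDE becomes the heat equation u_σ = (1/2)u_ηη on η ∈ ℝ.
Initial data: u(η,0) = θ(η,0) = 3sin(3η).
On η ∈ ℝ each mode satisfies (sin(nη))″ = -n² sin(nη), so exp(-n²σ/2) sin(nη) solves the heat equation; by superposition u(η,σ) = Σ c_n exp(-n²σ/2) sin(nη).
Reading off the coefficients: c_3=3, so u(η,σ) = 3exp(-9σ/2)sin(3η).
Substituting back η = x + 2t, σ = t: θ(x,t) = u(x + 2t, t).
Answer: θ(x, t) = 3exp(-9t/2)sin(6t + 3x)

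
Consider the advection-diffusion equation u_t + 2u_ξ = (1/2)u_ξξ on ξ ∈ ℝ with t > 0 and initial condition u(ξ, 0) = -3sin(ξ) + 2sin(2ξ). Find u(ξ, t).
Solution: Moving frame: η = ξ - 2t, σ = t, u = w(η,σ), so u_t = w_σ - 2w_η and u_ξξ = w_ηη.
Hence u_t + 2u_ξ = w_σ and the PDE becomes the heat equation w_σ = (1/2)w_ηη on η ∈ ℝ.
Initial data: w(η,0) = u(η,0) = -3sin(η) + 2sin(2η). Each mode sin(nη) decays as exp(-n²σ/2) on ℝ, so w(η,σ) = Σ c_n exp(-n²σ/2) sin(nη) with c_1=-3, c_2=2: w(η,σ) = 2exp(-2σ)sin(2η) - 3exp(-σ/2)sin(η).
Substituting back: u(ξ,t) = w(ξ - 2t, t).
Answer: u(ξ, t) = -2exp(-2t)sin(4t - 2ξ) + 3exp(-t/2)sin(2t - ξ)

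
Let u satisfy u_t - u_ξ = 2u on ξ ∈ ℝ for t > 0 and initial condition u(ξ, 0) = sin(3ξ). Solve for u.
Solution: Substitute u = exp(2t)w.
Then u_t = exp(2t)(w_t + 2w), u_ξ = exp(2t)w_ξ; substituting and dividing by exp(2t), the lower-order terms cancel: w_t - w_ξ = 0 (standard advection equation).
Data for w: w(ξ,0) = u(ξ,0) = sin(3ξ).
By characteristics (dξ/dt = -1), w(ξ,t) = f(ξ + t) with f = w(·, 0).
So w(ξ,t) = sin(3t + 3ξ), and u(ξ,t) = exp(2t)w(ξ,t).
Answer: u(ξ, t) = exp(2t)sin(3t + 3ξ)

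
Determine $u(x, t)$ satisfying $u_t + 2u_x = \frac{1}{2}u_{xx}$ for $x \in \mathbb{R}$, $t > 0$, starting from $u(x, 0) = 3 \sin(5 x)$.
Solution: Moving frame: $\eta = x - 2t$, $\sigma = t$, $u = w(\eta,\sigma)$, so $u_t = w_{\sigma} - 2w_{\eta}$ and $u_{xx} = w_{\eta\eta}$.
Hence $u_t + 2u_x = w_{\sigma}$ and the PDE becomes the heat equation $w_{\sigma} = \frac{1}{2}w_{\eta\eta}$ on $\eta \in \mathbb{R}$.
Initial data: $w(\eta,0) = u(\eta,0) = 3 \sin(5 \eta)$. Each mode $\sin(n\eta)$ decays as $e^{-n^2\sigma/2}$ on $\mathbb{R}$, so $w(\eta,\sigma) = \sum c_n e^{-n^2\sigma/2} \sin(n\eta)$ with $c_5=3$: $w(\eta,\sigma) = 3 e^{-25 \sigma/2} \sin(5 \eta)$.
Substituting back: $u(x,t) = w(x - 2t, t)$.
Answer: $u(x, t) = -3 e^{-25 t/2} \sin(10 t - 5 x)$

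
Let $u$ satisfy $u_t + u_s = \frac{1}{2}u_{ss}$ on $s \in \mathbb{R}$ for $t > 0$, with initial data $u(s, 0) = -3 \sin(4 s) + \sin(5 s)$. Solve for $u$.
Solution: Moving frame: $\eta = s - t$, $\sigma = t$, $u = w(\eta,\sigma)$, so $u_t = w_{\sigma} - w_{\eta}$ and $u_{ss} = w_{\eta\eta}$.
Hence $u_t + u_s = w_{\sigma}$ and the PDE becomes the heat equation $w_{\sigma} = \frac{1}{2}w_{\eta\eta}$ on $\eta \in \mathbb{R}$.
Initial data: $w(\eta,0) = u(\eta,0) = -3 \sin(4 \eta) + \sin(5 \eta)$. Each mode $\sin(n\eta)$ decays as $e^{-n^2\sigma/2}$ on $\mathbb{R}$, so $w(\eta,\sigma) = \sum c_n e^{-n^2\sigma/2} \sin(n\eta)$ with $c_4=-3, c_5=1$: $w(\eta,\sigma) = -3 e^{-8 \sigma} \sin(4 \eta) + e^{-25 \sigma/2} \sin(5 \eta)$.
Substituting back: $u(s,t) = w(s - t, t)$.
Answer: $u(s, t) = -3 e^{-8 t} \sin(4 s - 4 t) + e^{-25 t/2} \sin(5 s - 5 t)$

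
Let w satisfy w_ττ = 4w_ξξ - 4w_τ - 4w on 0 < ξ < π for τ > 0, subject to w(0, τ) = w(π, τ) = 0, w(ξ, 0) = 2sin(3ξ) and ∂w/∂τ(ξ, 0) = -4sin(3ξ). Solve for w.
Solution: Substitute w = exp(-2τ)u.
Then w_τ = exp(-2τ)(u_τ - 2u), w_ττ = exp(-2τ)(u_ττ - 4u_τ + 4u), w_ξξ = exp(-2τ)u_ξξ; substituting and dividing by exp(-2τ), the lower-order terms cancel: u_ττ = 4u_ξξ (standard wave equation).
Data for u: u(ξ,0) = w(ξ,0) = 2sin(3ξ); u_τ(ξ,0) = w_τ(ξ,0) + 2w(ξ,0) = 0. The boundary conditions carry over: u(0,τ) = u(π,τ) = 0.
Separating variables: u = Σ [A_n cos(ω_n τ) + B_n sin(ω_n τ)] sin(nξ), ω_n = 2n. From ICs: A_3=2.
So u(ξ,τ) = 2sin(3ξ)cos(6τ), and w(ξ,τ) = exp(-2τ)u(ξ,τ).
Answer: w(ξ, τ) = 2exp(-2τ)sin(3ξ)cos(6τ)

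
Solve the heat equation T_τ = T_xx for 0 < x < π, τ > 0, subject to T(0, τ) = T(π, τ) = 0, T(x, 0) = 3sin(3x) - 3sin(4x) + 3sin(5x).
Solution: Using separation of variables T = X(x)G(τ):
Eigenfunctions: sin(nx), n = 1, 2, 3, ...
General solution: T(x, τ) = Σ c_n sin(nx) exp(-n² τ)
Matching T(x,0) = 3sin(3x) - 3sin(4x) + 3sin(5x) term by term: c_3=3, c_4=-3, c_5=3.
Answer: T(x, τ) = 3exp(-9τ)sin(3x) - 3exp(-16τ)sin(4x) + 3exp(-25τ)sin(5x)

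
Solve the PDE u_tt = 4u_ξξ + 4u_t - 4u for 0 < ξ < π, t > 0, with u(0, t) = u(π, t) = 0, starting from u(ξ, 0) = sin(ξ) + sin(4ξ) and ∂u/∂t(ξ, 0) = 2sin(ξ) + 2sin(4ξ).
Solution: Substitute u = exp(2t)w.
Then u_t = exp(2t)(w_t + 2w), u_tt = exp(2t)(w_tt + 4w_t + 4w), u_ξξ = exp(2t)w_ξξ; substituting and dividing by exp(2t), the lower-order terms cancel: w_tt = 4w_ξξ (standard wave equation).
Data for w: w(ξ,0) = u(ξ,0) = sin(ξ) + sin(4ξ); w_t(ξ,0) = u_t(ξ,0) - 2u(ξ,0) = 0. The boundary conditions carry over: w(0,t) = w(π,t) = 0.
Separating variables: w = Σ [A_n cos(ω_n t) + B_n sin(ω_n t)] sin(nξ), ω_n = 2n. From ICs: A_1=1, A_4=1.
So w(ξ,t) = sin(ξ)cos(2t) + sin(4ξ)cos(8t), and u(ξ,t) = exp(2t)w(ξ,t).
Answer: u(ξ, t) = exp(2t)sin(ξ)cos(2t) + exp(2t)sin(4ξ)cos(8t)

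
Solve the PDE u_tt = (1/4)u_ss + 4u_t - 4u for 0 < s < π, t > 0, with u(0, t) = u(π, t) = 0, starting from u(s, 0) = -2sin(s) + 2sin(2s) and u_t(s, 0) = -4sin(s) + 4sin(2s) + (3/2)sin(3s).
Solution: Substitute u = exp(2t)w.
Then u_t = exp(2t)(w_t + 2w), u_tt = exp(2t)(w_tt + 4w_t + 4w), u_ss = exp(2t)w_ss; substituting and dividing by exp(2t), the lower-order terms cancel: w_tt = (1/4)w_ss (standard wave equation).
Data for w: w(s,0) = u(s,0) = -2sin(s) + 2sin(2s); w_t(s,0) = u_t(s,0) - 2u(s,0) = (3/2)sin(3s). The boundary conditions carry over: w(0,t) = w(π,t) = 0.
Separating variables: w = Σ [A_n cos(ω_n t) + B_n sin(ω_n t)] sin(ns), ω_n = n/2. From ICs (B_n = velocity coefficient / ω_n): A_1=-2, A_2=2, B_3=1.
So w(s,t) = -2sin(s)cos(t/2) + 2sin(2s)cos(t) + sin(3s)sin(3t/2), and u(s,t) = exp(2t)w(s,t).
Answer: u(s, t) = -2exp(2t)sin(s)cos(t/2) + 2exp(2t)sin(2s)cos(t) + exp(2t)sin(3s)sin(3t/2)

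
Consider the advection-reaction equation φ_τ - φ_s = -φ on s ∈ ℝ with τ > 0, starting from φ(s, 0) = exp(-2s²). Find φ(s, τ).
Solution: Substitute φ = exp(-τ)u.
Then φ_τ = exp(-τ)(u_τ - u), φ_s = exp(-τ)u_s; substituting and dividing by exp(-τ), the lower-order terms cancel: u_τ - u_s = 0 (standard advection equation).
Data for u: u(s,0) = φ(s,0) = exp(-2s²).
By characteristics (ds/dτ = -1), u(s,τ) = f(s + τ) with f = u(·, 0).
So u(s,τ) = exp(-2(s + τ)²), and φ(s,τ) = exp(-τ)u(s,τ).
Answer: φ(s, τ) = exp(-τ)exp(-2(s + τ)²)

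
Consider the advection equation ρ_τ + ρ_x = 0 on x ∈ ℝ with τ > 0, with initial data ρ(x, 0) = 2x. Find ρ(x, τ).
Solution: By characteristics (dx/dτ = 1), ρ(x,τ) = f(x - τ) with f = ρ(·, 0).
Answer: ρ(x, τ) = 2x - 2τ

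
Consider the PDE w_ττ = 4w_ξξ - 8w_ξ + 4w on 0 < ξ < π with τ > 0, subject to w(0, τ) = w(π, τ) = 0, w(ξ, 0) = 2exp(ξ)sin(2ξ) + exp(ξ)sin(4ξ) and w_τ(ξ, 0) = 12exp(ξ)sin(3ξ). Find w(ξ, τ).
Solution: Substitute w = exp(ξ)u.
Then w_ξ = exp(ξ)(u_ξ + u), w_ξξ = exp(ξ)(u_ξξ + 2u_ξ + u), w_ττ = exp(ξ)u_ττ; substituting and dividing by exp(ξ), the lower-order terms cancel: u_ττ = 4u_ξξ (standard wave equation).
Data for u: u(ξ,0) = exp(-ξ)w(ξ,0) = 2sin(2ξ) + sin(4ξ); u_τ(ξ,0) = exp(-ξ)w_τ(ξ,0) = 12sin(3ξ). The boundary conditions carry over: u(0,τ) = u(π,τ) = 0.
Separating variables: u = Σ [A_n cos(ω_n τ) + B_n sin(ω_n τ)] sin(nξ), ω_n = 2n. From ICs (B_n = velocity coefficient / ω_n): A_2=2, A_4=1, B_3=2.
So u(ξ,τ) = 2sin(2ξ)cos(4τ) + 2sin(3ξ)sin(6τ) + sin(4ξ)cos(8τ), and w(ξ,τ) = exp(ξ)u(ξ,τ).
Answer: w(ξ, τ) = 2exp(ξ)sin(2ξ)cos(4τ) + 2exp(ξ)sin(3ξ)sin(6τ) + exp(ξ)sin(4ξ)cos(8τ)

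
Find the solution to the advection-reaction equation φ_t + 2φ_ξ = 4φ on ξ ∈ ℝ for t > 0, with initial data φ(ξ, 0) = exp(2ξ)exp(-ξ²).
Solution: Substitute φ = exp(2ξ)u.
Then φ_ξ = exp(2ξ)(u_ξ + 2u), φ_t = exp(2ξ)u_t; substituting and dividing by exp(2ξ), the lower-order terms cancel: u_t + 2u_ξ = 0 (standard advection equation).
Data for u: u(ξ,0) = exp(-2ξ)φ(ξ,0) = exp(-ξ²).
By characteristics (dξ/dt = 2), u(ξ,t) = f(ξ - 2t) with f = u(·, 0).
So u(ξ,t) = exp(-(-2t + ξ)²), and φ(ξ,t) = exp(2ξ)u(ξ,t).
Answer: φ(ξ, t) = exp(2ξ)exp(-(-2t + ξ)²)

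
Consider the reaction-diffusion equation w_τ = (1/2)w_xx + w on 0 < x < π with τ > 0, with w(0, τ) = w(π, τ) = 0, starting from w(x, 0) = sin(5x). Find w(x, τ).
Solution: Substitute w = exp(τ)u.
Then w_τ = exp(τ)(u_τ + u), w_xx = exp(τ)u_xx; substituting and dividing by exp(τ), the lower-order terms cancel: u_τ = (1/2)u_xx (standard heat equation).
Data for u: u(x,0) = w(x,0) = sin(5x). The boundary conditions carry over: u(0,τ) = u(π,τ) = 0.
Separating variables: u = Σ c_n exp(-n²τ/2) sin(nx). From u(x,0) = sin(5x): c_5=1.
So u(x,τ) = exp(-25τ/2)sin(5x), and w(x,τ) = exp(τ)u(x,τ).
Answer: w(x, τ) = exp(-23τ/2)sin(5x)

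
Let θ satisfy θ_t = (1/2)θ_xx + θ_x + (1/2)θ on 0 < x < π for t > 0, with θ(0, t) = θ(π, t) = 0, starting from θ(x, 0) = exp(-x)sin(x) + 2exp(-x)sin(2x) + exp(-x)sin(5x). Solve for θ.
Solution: Substitute θ = exp(-x)u.
Then θ_x = exp(-x)(u_x - u), θ_xx = exp(-x)(u_xx - 2u_x + u), θ_t = exp(-x)u_t; substituting and dividing by exp(-x), the lower-order terms cancel: u_t = (1/2)u_xx (standard heat equation).
Data for u: u(x,0) = exp(x)θ(x,0) = sin(x) + 2sin(2x) + sin(5x). The boundary conditions carry over: u(0,t) = u(π,t) = 0.
Separating variables: u = Σ c_n exp(-n²t/2) sin(nx). From u(x,0) = sin(x) + 2sin(2x) + sin(5x): c_1=1, c_2=2, c_5=1.
So u(x,t) = 2exp(-2t)sin(2x) + exp(-t/2)sin(x) + exp(-25t/2)sin(5x), and θ(x,t) = exp(-x)u(x,t).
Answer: θ(x, t) = 2exp(-2t)exp(-x)sin(2x) + exp(-t/2)exp(-x)sin(x) + exp(-25t/2)exp(-x)sin(5x)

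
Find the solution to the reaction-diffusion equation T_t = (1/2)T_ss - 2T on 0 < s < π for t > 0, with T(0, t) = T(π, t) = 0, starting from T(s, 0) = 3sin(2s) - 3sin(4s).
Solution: Substitute T = exp(-2t)u.
Then T_t = exp(-2t)(u_t - 2u), T_ss = exp(-2t)u_ss; substituting and dividing by exp(-2t), the lower-order terms cancel: u_t = (1/2)u_ss (standard heat equation).
Data for u: u(s,0) = T(s,0) = 3sin(2s) - 3sin(4s). The boundary conditions carry over: u(0,t) = u(π,t) = 0.
Separating variables: u = Σ c_n exp(-n²t/2) sin(ns). From u(s,0) = 3sin(2s) - 3sin(4s): c_2=3, c_4=-3.
So u(s,t) = 3exp(-2t)sin(2s) - 3exp(-8t)sin(4s), and T(s,t) = exp(-2t)u(s,t).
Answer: T(s, t) = 3exp(-4t)sin(2s) - 3exp(-10t)sin(4s)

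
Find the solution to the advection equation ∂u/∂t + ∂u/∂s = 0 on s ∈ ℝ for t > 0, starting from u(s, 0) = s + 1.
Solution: By characteristics (ds/dt = 1), u(s,t) = f(s - t) with f = u(·, 0).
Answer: u(s, t) = s - t + 1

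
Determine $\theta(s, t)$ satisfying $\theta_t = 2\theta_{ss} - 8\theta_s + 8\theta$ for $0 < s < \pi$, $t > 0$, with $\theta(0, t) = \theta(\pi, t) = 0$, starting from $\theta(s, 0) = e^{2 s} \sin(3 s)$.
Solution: Substitute $\theta = e^{2s}u$, i.e. $u = e^{-2s}\theta$.
By the product rule, $\theta_s = e^{2s}(u_s + 2u)$, $\theta_{ss} = e^{2s}(u_{ss} + 4u_s + 4u)$, $\theta_t = e^{2s}u_t$.
Substituting into the PDE and dividing by $e^{2s}$: $u_t = 2(u_{ss} + 4u_s + 4u) - 8(u_s + 2u) + 8u$.
The lower-order terms cancel, leaving the standard heat equation $u_t = 2u_{ss}$.
Initial data for $u$: $u(s,0) = e^{-2s}\theta(s,0) = \sin(3 s)$. The boundary conditions carry over: $u(0,t) = u(\pi,t) = 0$.
Solve for $u$:
  Using separation of variables $u = X(s)G(t)$:
  Eigenfunctions: $\sin(ns)$, $n = 1, 2, 3, \ldots$
  General solution: $u(s, t) = \sum c_n \sin(ns) e^{-2n^2 t}$
  Matching $u(s,0) = \sin(3 s)$ term by term: $c_3=1$.
Hence $u(s,t) = e^{-18 t} \sin(3 s)$.
Transform back: $\theta(s,t) = e^{2s}u(s,t)$.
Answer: $\theta(s, t) = e^{2 s} e^{-18 t} \sin(3 s)$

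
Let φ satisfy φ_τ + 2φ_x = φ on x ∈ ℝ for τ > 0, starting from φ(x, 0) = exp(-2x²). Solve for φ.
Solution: Substitute φ = exp(τ)u.
Then φ_τ = exp(τ)(u_τ + u), φ_x = exp(τ)u_x; substituting and dividing by exp(τ), the lower-order terms cancel: u_τ + 2u_x = 0 (standard advection equation).
Data for u: u(x,0) = φ(x,0) = exp(-2x²).
By characteristics (dx/dτ = 2), u(x,τ) = f(x - 2τ) with f = u(·, 0).
So u(x,τ) = exp(-2(x - 2τ)²), and φ(x,τ) = exp(τ)u(x,τ).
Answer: φ(x, τ) = exp(τ)exp(-2(x - 2τ)²)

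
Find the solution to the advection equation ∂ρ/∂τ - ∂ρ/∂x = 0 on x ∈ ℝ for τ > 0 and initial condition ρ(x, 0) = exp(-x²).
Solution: By method of characteristics (waves move left with speed 1):
Along characteristics x + τ = const, ρ is constant, so ρ(x,τ) = f(x + τ) with f = ρ(·, 0).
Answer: ρ(x, τ) = exp(-(x + τ)²)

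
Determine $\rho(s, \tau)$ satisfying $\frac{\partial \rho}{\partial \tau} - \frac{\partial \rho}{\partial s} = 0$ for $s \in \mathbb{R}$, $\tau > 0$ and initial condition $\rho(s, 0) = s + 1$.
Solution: By method of characteristics (waves move left with speed 1):
Along characteristics $s + \tau =$ const, $\rho$ is constant, so $\rho(s,\tau) = f(s + \tau)$ with $f = \rho( \cdot , 0)$.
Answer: $\rho(s, \tau) = \tau + s + 1$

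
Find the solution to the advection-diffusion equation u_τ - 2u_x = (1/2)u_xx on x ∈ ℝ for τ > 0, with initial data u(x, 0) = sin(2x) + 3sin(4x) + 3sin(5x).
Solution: Change to a moving frame: let η = x + 2τ, σ = τ and write u(x,τ) = w(η,σ).
By the chain rule u_τ = w_σ + 2w_η, u_x = w_η, u_xx = w_ηη.
Then u_τ - 2u_x = w_σ: the advection term cancels and the PDE becomes the heat equation w_σ = (1/2)w_ηη on η ∈ ℝ.
Initial data: w(η,0) = u(η,0) = sin(2η) + 3sin(4η) + 3sin(5η).
On η ∈ ℝ each mode satisfies (sin(nη))″ = -n² sin(nη), so exp(-n²σ/2) sin(nη) solves the heat equation; by superposition w(η,σ) = Σ c_n exp(-n²σ/2) sin(nη).
Reading off the coefficients: c_2=1, c_4=3, c_5=3, so w(η,σ) = exp(-2σ)sin(2η) + 3exp(-8σ)sin(4η) + 3exp(-25σ/2)sin(5η).
Substituting back η = x + 2τ, σ = τ: u(x,τ) = w(x + 2τ, τ).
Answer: u(x, τ) = exp(-2τ)sin(2x + 4τ) + 3exp(-8τ)sin(4x + 8τ) + 3exp(-25τ/2)sin(5x + 10τ)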